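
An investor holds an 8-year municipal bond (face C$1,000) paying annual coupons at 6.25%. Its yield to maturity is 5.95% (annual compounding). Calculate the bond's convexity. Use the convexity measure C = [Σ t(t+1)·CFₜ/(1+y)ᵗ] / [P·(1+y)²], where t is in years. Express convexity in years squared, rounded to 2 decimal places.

48.84

With y = 0.0595:
  t   CF        PV=CF/(1+0.0595)^t    t·PV        t(t+1)·PV
  1        62.50        58.9901        58.9901         117.9802
  2        62.50        55.6773       111.3546         334.0637
  3        62.50        52.5505       157.6516         630.6064
  4        62.50        49.5994       198.3975         991.9874
  5        62.50        46.8139       234.0697       1,404.4183
  6        62.50        44.1849       265.1096       1,855.7674
  7        62.50        41.7036       291.9250       2,335.4002
  8     1,062.50       669.1466     5,353.1725      48,178.5524
  Σ                  1,018.6663     6,670.6706      55,848.7760
P = 1,018.6663.
Convexity = Σ t(t+1)·PV / [P·(1+y)²] = 55,848.7760 / (1,018.6663 × 1.122540) = 48.84047.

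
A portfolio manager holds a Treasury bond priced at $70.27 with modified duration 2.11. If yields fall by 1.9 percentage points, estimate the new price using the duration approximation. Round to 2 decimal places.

$73.09

Duration approximation: ΔP/P ≈ -D_mod · Δy = -2.11 × (-0.019) = +0.040090.
New price ≈ 70.27 × (1 + 0.040090) = 73.0871243.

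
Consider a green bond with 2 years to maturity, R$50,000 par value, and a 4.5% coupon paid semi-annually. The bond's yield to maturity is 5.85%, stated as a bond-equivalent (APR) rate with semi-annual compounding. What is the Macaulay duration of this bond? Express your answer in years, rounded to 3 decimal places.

Periodic yield y = 0.02925. Discount each cash flow and weight by its period:
  t   CF        PV=CF/(1+0.02925)^t    t·PV
  1     1,125.00     1,093.0289     1,093.0289
  2     1,125.00     1,061.9664     2,123.9328
  3     1,125.00     1,031.7866     3,095.3599
  4    51,125.00    45,556.4441   182,225.7766
  Σ                 48,743.2261   188,538.0981
Price P = Σ PV = 48,743.2261.
Macaulay duration = Σ(t·PV) / P = 188,538.0981 / 48,743.2261 = 3.86799 half-year periods.
In years: 3.86799 / 2 = 1.93399 years.

1.934 years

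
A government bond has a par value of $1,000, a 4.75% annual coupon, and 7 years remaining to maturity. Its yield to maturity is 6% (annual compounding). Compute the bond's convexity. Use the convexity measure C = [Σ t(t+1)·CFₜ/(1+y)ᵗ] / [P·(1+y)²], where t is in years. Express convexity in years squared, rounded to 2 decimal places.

With y = 0.06:
  t   CF        PV=CF/(1+0.06)^t    t·PV        t(t+1)·PV
  1        47.50        44.8113        44.8113          89.6226
  2        47.50        42.2748        84.5497         253.6490
  3        47.50        39.8819       119.6457         478.5830
  4        47.50        37.6244       150.4978         752.4890
  5        47.50        35.4948       177.4738       1,064.8429
  6        47.50        33.4856       200.9138       1,406.3963
  7     1,047.50       696.6473     4,876.5313      39,012.2503
  Σ                    930.2202     5,654.4234      43,057.8331
P = 930.2202.
Convexity = Σ t(t+1)·PV / [P·(1+y)²] = 43,057.8331 / (930.2202 × 1.123600) = 41.19596.

41.20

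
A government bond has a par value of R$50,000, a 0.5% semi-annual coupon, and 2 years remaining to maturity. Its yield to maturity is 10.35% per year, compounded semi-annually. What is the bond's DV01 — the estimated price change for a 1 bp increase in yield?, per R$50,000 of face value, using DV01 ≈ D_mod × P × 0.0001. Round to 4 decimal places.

R$7.8214

Periodic yield y = 0.05175.
  t   CF        PV=CF/(1+0.05175)^t    t·PV
  1       125.00       118.8495       118.8495
  2       125.00       113.0017       226.0034
  3       125.00       107.4416       322.3248
  4    50,125.00    40,964.1835   163,856.7340
  Σ                 41,303.4763   164,523.9117
P = 41,303.4763; D_Mac = 3.98329 half-year periods = 1.99165 yrs; D_mod = 1.89365 yrs.
DV01 ≈ 1.89365 × 41,303.4763 × 0.0001 = 7.821436.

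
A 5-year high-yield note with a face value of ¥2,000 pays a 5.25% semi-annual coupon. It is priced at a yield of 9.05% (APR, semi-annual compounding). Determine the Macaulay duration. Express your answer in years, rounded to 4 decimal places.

Periodic yield y = 0.04525. Discount each cash flow and weight by its period:
  t   CF        PV=CF/(1+0.04525)^t    t·PV
  1        52.50        50.2272        50.2272
  2        52.50        48.0528        96.1057
  3        52.50        45.9726       137.9177
  4        52.50        43.9824       175.9295
  5        52.50        42.0783       210.3916
  6        52.50        40.2567       241.5402
  7        52.50        38.5140       269.5977
  8        52.50        36.8466       294.7731
  9        52.50        35.2515       317.2636
  10    2,052.50     1,318.5039    13,185.0385
  Σ                  1,699.6860    14,978.7848
Price P = Σ PV = 1,699.6860.
Macaulay duration = Σ(t·PV) / P = 14,978.7848 / 1,699.6860 = 8.81268 half-year periods.
In years: 8.81268 / 2 = 4.40634 years.

4.4063 years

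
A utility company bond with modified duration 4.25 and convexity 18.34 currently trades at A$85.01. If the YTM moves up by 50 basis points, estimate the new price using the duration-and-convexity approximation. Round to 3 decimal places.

Duration effect: -D_mod·Δy = -4.25 × (+0.005) = -0.021250
Convexity effect: ½·C·(Δy)² = 0.5 × 18.34 × (0.005)² = +0.00022925
ΔP/P ≈ -0.021250 + 0.00022925 = -0.02102075
New price ≈ 85.01 × (1 - 0.02102075) = 83.2230260425.

A$83.223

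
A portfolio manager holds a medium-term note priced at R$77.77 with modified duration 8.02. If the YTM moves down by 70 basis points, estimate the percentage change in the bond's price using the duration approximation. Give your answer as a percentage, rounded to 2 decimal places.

+5.61%

Duration approximation: ΔP/P ≈ -D_mod · Δy = -8.02 × (-0.007) = +0.056140.
As a percentage: +5.6140%.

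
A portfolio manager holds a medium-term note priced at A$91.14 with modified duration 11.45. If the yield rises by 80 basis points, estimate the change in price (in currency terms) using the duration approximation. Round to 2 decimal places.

Duration approximation: ΔP/P ≈ -D_mod · Δy = -11.45 × (+0.008) = -0.091600.
ΔP ≈ 91.14 × (-0.091600) = -8.348424.

-A$8.35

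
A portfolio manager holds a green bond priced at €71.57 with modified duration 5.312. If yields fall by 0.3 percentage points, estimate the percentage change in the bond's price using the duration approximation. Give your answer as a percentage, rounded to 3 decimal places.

+1.594%

Duration approximation: ΔP/P ≈ -D_mod · Δy = -5.312 × (-0.003) = +0.015936.
As a percentage: +1.5936%.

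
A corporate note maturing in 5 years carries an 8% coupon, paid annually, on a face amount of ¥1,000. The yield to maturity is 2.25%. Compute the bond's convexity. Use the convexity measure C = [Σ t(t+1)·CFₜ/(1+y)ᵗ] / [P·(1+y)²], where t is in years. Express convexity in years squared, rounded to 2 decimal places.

24.09

With y = 0.0225:
  t   CF        PV=CF/(1+0.0225)^t    t·PV        t(t+1)·PV
  1        80.00        78.2396        78.2396         156.4792
  2        80.00        76.5180       153.0359         459.1077
  3        80.00        74.8342       224.5026         898.0102
  4        80.00        73.1875       292.7499       1,463.7494
  5     1,080.00       966.2893     4,831.4465      28,988.6791
  Σ                  1,269.0685     5,579.9745      31,966.0256
P = 1,269.0685.
Convexity = Σ t(t+1)·PV / [P·(1+y)²] = 31,966.0256 / (1,269.0685 × 1.045506) = 24.09223.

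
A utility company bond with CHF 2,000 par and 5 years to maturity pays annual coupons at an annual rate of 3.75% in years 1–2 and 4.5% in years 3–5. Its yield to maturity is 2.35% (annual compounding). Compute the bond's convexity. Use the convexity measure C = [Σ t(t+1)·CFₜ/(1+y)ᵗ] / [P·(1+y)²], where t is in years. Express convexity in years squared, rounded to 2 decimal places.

With y = 0.0235:
  t   CF        PV=CF/(1+0.0235)^t    t·PV        t(t+1)·PV
  1        75.00        73.2780        73.2780         146.5559
  2        75.00        71.5955       143.1909         429.5728
  3        90.00        83.9419       251.8258       1,007.3032
  4        90.00        82.0146       328.0584       1,640.2918
  5     2,090.00     1,860.8315     9,304.1575      55,824.9453
  Σ                  2,171.6615    10,100.5106      59,048.6690
P = 2,171.6615.
Convexity = Σ t(t+1)·PV / [P·(1+y)²] = 59,048.6690 / (2,171.6615 × 1.047552) = 25.95627.

25.96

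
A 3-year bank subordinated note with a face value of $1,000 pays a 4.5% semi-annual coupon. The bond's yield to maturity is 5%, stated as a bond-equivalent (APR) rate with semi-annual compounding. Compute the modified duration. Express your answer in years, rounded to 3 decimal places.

Periodic yield y = 0.025. First find Macaulay duration:
  t   CF        PV=CF/(1+0.025)^t    t·PV
  1        22.50        21.9512        21.9512
  2        22.50        21.4158        42.8316
  3        22.50        20.8935        62.6805
  4        22.50        20.3839        81.5356
  5        22.50        19.8867        99.4336
  6     1,022.50       881.6985     5,290.1913
  Σ                    986.2297     5,598.6238
P = 986.2297; Macaulay duration = 5,598.6238 / 986.2297 = 5.67680 half-year periods = 2.83840 years.
Modified duration = D_Mac / (1 + y) = 2.83840 / 1.025 = 2.76917 years.

2.769 years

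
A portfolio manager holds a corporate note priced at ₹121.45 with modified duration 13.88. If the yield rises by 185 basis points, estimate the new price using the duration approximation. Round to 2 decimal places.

₹90.26

Duration approximation: ΔP/P ≈ -D_mod · Δy = -13.88 × (+0.0185) = -0.256780.
New price ≈ 121.45 × (1 - 0.256780) = 90.264069.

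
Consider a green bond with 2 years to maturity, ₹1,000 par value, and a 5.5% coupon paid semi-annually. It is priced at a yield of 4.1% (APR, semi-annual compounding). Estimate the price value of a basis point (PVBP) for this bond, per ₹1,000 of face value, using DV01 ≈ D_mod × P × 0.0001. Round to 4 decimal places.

₹0.1934

Periodic yield y = 0.0205.
  t   CF        PV=CF/(1+0.0205)^t    t·PV
  1        27.50        26.9476        26.9476
  2        27.50        26.4062        52.8125
  3        27.50        25.8758        77.6274
  4     1,027.50       947.3922     3,789.5687
  Σ                  1,026.6218     3,946.9562
P = 1,026.6218; D_Mac = 3.84461 half-year periods = 1.92230 yrs; D_mod = 1.88369 yrs.
DV01 ≈ 1.88369 × 1,026.6218 × 0.0001 = 0.193383.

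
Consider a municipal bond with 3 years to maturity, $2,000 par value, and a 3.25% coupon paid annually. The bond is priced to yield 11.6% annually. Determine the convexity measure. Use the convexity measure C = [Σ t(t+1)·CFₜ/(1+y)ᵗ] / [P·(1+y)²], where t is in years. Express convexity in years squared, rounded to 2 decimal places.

9.18

With y = 0.116:
  t   CF        PV=CF/(1+0.116)^t    t·PV        t(t+1)·PV
  1        65.00        58.2437        58.2437         116.4875
  2        65.00        52.1897       104.3794         313.1383
  3     2,065.00     1,485.6875     4,457.0625      17,828.2501
  Σ                  1,596.1210     4,619.6857      18,257.8759
P = 1,596.1210.
Convexity = Σ t(t+1)·PV / [P·(1+y)²] = 18,257.8759 / (1,596.1210 × 1.245456) = 9.18451.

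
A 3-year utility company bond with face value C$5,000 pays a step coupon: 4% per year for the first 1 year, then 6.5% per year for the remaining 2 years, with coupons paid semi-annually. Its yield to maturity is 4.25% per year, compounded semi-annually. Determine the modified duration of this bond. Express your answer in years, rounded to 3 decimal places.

2.770 years

Periodic yield y = 0.02125. First find Macaulay duration:
  t   CF        PV=CF/(1+0.02125)^t    t·PV
  1       100.00        97.9192        97.9192
  2       100.00        95.8817       191.7635
  3       162.50       152.5658       457.6974
  4       162.50       149.3912       597.5649
  5       162.50       146.2827       731.4136
  6     5,162.50     4,550.5894    27,303.5362
  Σ                  5,192.6300    29,379.8947
P = 5,192.6300; Macaulay duration = 29,379.8947 / 5,192.6300 = 5.65800 half-year periods = 2.82900 years.
Modified duration = D_Mac / (1 + y) = 2.82900 / 1.02125 = 2.77013 years.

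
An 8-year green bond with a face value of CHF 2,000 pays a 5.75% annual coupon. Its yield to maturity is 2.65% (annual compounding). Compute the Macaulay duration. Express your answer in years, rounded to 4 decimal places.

Periodic yield y = 0.0265. Discount each cash flow and weight by its year:
  t   CF        PV=CF/(1+0.0265)^t    t·PV
  1       115.00       112.0312       112.0312
  2       115.00       109.1390       218.2780
  3       115.00       106.3215       318.9644
  4       115.00       103.5767       414.3068
  5       115.00       100.9028       504.5138
  6       115.00        98.2979       589.7872
  7       115.00        95.7602       670.3216
  8     2,115.00     1,715.6897    13,725.5175
  Σ                  2,441.7189    16,553.7205
Price P = Σ PV = 2,441.7189.
Macaulay duration = Σ(t·PV) / P = 16,553.7205 / 2,441.7189 = 6.77954 years.

6.7795 years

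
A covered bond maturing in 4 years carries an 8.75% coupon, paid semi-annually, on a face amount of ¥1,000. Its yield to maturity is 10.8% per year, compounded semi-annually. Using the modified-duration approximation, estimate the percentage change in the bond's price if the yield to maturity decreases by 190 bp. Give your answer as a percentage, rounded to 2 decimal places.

+6.20%

Periodic yield y = 0.054. Modified duration first:
  t   CF        PV=CF/(1+0.054)^t    t·PV
  1        43.75        41.5085        41.5085
  2        43.75        39.3819        78.7638
  3        43.75        37.3642       112.0927
  4        43.75        35.4499       141.7998
  5        43.75        33.6337       168.1686
  6        43.75        31.9106       191.4633
  7        43.75        30.2757       211.9297
  8     1,043.75       685.2856     5,482.2847
  Σ                    934.8102     6,428.0113
P = 934.8102; D_Mac = 6.87627 half-year periods = 3.43814 yrs; D_mod = 3.43814/(1+0.054) = 3.26199 yrs.
ΔP/P ≈ -D_mod · Δy = -3.26199 × (-0.019) = +0.061978 = +6.1978%.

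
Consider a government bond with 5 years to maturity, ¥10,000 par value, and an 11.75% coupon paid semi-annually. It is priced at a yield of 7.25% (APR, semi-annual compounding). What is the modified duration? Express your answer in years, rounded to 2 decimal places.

Periodic yield y = 0.03625. First find Macaulay duration:
  t   CF        PV=CF/(1+0.03625)^t    t·PV
  1       587.50       566.9481       566.9481
  2       587.50       547.1152     1,094.2304
  3       587.50       527.9761     1,583.9282
  4       587.50       509.5065     2,038.0258
  5       587.50       491.6830     2,458.4148
  6       587.50       474.4829     2,846.8977
  7       587.50       457.8846     3,205.1924
  8       587.50       441.8670     3,534.9356
  9       587.50       426.4096     3,837.6864
  10   10,587.50     7,415.6289    74,156.2889
  Σ                 11,859.5019    95,322.5485
P = 11,859.5019; Macaulay duration = 95,322.5485 / 11,859.5019 = 8.03765 half-year periods = 4.01883 years.
Modified duration = D_Mac / (1 + y) = 4.01883 / 1.03625 = 3.87824 years.

3.88 years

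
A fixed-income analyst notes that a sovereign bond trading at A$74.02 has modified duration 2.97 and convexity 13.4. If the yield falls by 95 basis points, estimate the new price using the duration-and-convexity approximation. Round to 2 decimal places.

A$76.15

Duration effect: -D_mod·Δy = -2.97 × (-0.0095) = +0.028215
Convexity effect: ½·C·(Δy)² = 0.5 × 13.4 × (-0.0095)² = +0.000604675
ΔP/P ≈ +0.028215 + 0.000604675 = +0.028819675
New price ≈ 74.02 × (1 + 0.028819675) = 76.1532323435.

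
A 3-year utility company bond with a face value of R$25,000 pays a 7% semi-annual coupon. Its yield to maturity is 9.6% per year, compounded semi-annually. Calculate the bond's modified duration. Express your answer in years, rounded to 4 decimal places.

2.6217 years

Periodic yield y = 0.048. First find Macaulay duration:
  t   CF        PV=CF/(1+0.048)^t    t·PV
  1       875.00       834.9237       834.9237
  2       875.00       796.6829     1,593.3658
  3       875.00       760.1936     2,280.5808
  4       875.00       725.3756     2,901.5023
  5       875.00       692.1523     3,460.7613
  6    25,875.00    19,530.4686   117,182.8113
  Σ                 23,339.7965   128,253.9451
P = 23,339.7965; Macaulay duration = 128,253.9451 / 23,339.7965 = 5.49508 half-year periods = 2.74754 years.
Modified duration = D_Mac / (1 + y) = 2.74754 / 1.048 = 2.62170 years.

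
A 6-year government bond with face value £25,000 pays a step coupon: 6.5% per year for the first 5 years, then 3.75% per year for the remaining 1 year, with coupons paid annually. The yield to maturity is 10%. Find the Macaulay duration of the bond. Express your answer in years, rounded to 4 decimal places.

Periodic yield y = 0.1. Discount each cash flow and weight by its year:
  t   CF        PV=CF/(1+0.1)^t    t·PV
  1     1,625.00     1,477.2727     1,477.2727
  2     1,625.00     1,342.9752     2,685.9504
  3     1,625.00     1,220.8866     3,662.6597
  4     1,625.00     1,109.8969     4,439.5875
  5     1,625.00     1,008.9971     5,044.9857
  6    25,937.50    14,641.0426    87,846.2554
  Σ                 20,801.0711   105,156.7114
Price P = Σ PV = 20,801.0711.
Macaulay duration = Σ(t·PV) / P = 105,156.7114 / 20,801.0711 = 5.05535 years.

5.0554 years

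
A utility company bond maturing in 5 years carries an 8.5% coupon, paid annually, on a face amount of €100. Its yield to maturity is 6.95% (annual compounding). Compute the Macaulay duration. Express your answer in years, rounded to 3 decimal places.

4.300 years

Periodic yield y = 0.0695. Discount each cash flow and weight by its year:
  t   CF        PV=CF/(1+0.0695)^t    t·PV
  1         8.50         7.9476         7.9476
  2         8.50         7.4312        14.8623
  3         8.50         6.9483        20.8448
  4         8.50         6.4967        25.9870
  5       108.50        77.5400       387.7000
  Σ                    106.3638       457.3418
Price P = Σ PV = 106.3638.
Macaulay duration = Σ(t·PV) / P = 457.3418 / 106.3638 = 4.29979 years.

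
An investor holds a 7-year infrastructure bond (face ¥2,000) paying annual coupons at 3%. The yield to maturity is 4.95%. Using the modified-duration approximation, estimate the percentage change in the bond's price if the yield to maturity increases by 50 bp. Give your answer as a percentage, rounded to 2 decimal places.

-3.04%

Periodic yield y = 0.0495. Modified duration first:
  t   CF        PV=CF/(1+0.0495)^t    t·PV
  1        60.00        57.1701        57.1701
  2        60.00        54.4736       108.9473
  3        60.00        51.9044       155.7131
  4        60.00        49.4563       197.8251
  5        60.00        47.1237       235.6183
  6        60.00        44.9011       269.4064
  7     2,060.00     1,468.8929    10,282.2500
  Σ                  1,773.9220    11,306.9303
P = 1,773.9220; D_Mac = 6.37397 yrs; D_mod = 6.37397/(1+0.0495) = 6.07334 yrs.
ΔP/P ≈ -D_mod · Δy = -6.07334 × (+0.005) = -0.030367 = -3.0367%.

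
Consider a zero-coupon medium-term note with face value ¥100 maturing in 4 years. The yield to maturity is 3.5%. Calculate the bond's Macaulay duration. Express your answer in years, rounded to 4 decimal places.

A zero-coupon bond has a single cash flow at maturity, so its Macaulay duration equals its maturity: 4 years.

4.0000 years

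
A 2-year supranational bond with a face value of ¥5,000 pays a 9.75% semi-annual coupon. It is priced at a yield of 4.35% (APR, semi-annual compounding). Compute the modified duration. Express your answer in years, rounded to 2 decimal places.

1.83 years

Periodic yield y = 0.02175. First find Macaulay duration:
  t   CF        PV=CF/(1+0.02175)^t    t·PV
  1       243.75       238.5613       238.5613
  2       243.75       233.4830       466.9661
  3       243.75       228.5129       685.5386
  4     5,243.75     4,811.3106    19,245.2423
  Σ                  5,511.8678    20,636.3083
P = 5,511.8678; Macaulay duration = 20,636.3083 / 5,511.8678 = 3.74398 half-year periods = 1.87199 years.
Modified duration = D_Mac / (1 + y) = 1.87199 / 1.02175 = 1.83214 years.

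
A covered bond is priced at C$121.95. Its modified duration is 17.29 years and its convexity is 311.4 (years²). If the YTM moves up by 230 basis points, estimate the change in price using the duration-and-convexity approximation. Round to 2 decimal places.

-C$38.45

Duration effect: -D_mod·Δy = -17.29 × (+0.023) = -0.397670
Convexity effect: ½·C·(Δy)² = 0.5 × 311.4 × (0.023)² = +0.0823653
ΔP/P ≈ -0.397670 + 0.0823653 = -0.3153047
ΔP ≈ 121.95 × (-0.3153047) = -38.451408165.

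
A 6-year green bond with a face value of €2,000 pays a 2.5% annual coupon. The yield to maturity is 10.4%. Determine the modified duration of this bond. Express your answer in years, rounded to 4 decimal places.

Periodic yield y = 0.104. First find Macaulay duration:
  t   CF        PV=CF/(1+0.104)^t    t·PV
  1        50.00        45.2899        45.2899
  2        50.00        41.0234        82.0468
  3        50.00        37.1589       111.4767
  4        50.00        33.6584       134.6337
  5        50.00        30.4877       152.4385
  6     2,050.00     1,132.2424     6,793.4545
  Σ                  1,319.8607     7,319.3400
P = 1,319.8607; Macaulay duration = 7,319.3400 / 1,319.8607 = 5.54554 years.
Modified duration = D_Mac / (1 + y) = 5.54554 / 1.104 = 5.02313 years.

5.0231 years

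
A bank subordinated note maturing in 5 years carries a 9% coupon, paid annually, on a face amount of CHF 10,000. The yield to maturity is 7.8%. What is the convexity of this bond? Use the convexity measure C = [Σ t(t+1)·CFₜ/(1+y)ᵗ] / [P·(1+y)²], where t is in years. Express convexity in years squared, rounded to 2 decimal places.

20.76

With y = 0.078:
  t   CF        PV=CF/(1+0.078)^t    t·PV        t(t+1)·PV
  1       900.00       834.8794       834.8794       1,669.7588
  2       900.00       774.4707     1,548.9414       4,646.8242
  3       900.00       718.4329     2,155.2988       8,621.1951
  4       900.00       666.4498     2,665.7993      13,328.9967
  5    10,900.00     7,487.4286    37,437.1430     224,622.8578
  Σ                 10,481.6615    44,642.0619     252,889.6326
P = 10,481.6615.
Convexity = Σ t(t+1)·PV / [P·(1+y)²] = 252,889.6326 / (10,481.6615 × 1.162084) = 20.76172.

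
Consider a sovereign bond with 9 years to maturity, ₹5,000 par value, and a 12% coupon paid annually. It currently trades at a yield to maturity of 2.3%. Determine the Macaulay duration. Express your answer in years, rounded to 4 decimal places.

6.7486 years

Periodic yield y = 0.023. Discount each cash flow and weight by its year:
  t   CF        PV=CF/(1+0.023)^t    t·PV
  1       600.00       586.5103       586.5103
  2       600.00       573.3238     1,146.6476
  3       600.00       560.4338     1,681.3015
  4       600.00       547.8337     2,191.3347
  5       600.00       535.5168     2,677.5839
  6       600.00       523.4768     3,140.8609
  7       600.00       511.7075     3,581.9528
  8       600.00       500.2029     4,001.6230
  9     5,600.00     4,563.5974    41,072.3766
  Σ                  8,902.6030    60,080.1911
Price P = Σ PV = 8,902.6030.
Macaulay duration = Σ(t·PV) / P = 60,080.1911 / 8,902.6030 = 6.74861 years.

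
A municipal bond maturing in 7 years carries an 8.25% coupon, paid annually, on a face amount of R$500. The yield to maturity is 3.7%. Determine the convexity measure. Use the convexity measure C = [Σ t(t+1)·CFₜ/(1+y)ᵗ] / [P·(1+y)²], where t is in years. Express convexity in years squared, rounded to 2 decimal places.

39.93

With y = 0.037:
  t   CF        PV=CF/(1+0.037)^t    t·PV        t(t+1)·PV
  1        41.25        39.7782        39.7782          79.5564
  2        41.25        38.3589        76.7179         230.1536
  3        41.25        36.9903       110.9709         443.8834
  4        41.25        35.6705       142.6819         713.4096
  5        41.25        34.3978       171.9888       1,031.9328
  6        41.25        33.1705       199.0227       1,393.1591
  7       541.25       419.7074     2,937.9517      23,503.6138
  Σ                    638.0735     3,679.1121      27,395.7086
P = 638.0735.
Convexity = Σ t(t+1)·PV / [P·(1+y)²] = 27,395.7086 / (638.0735 × 1.075369) = 39.92586.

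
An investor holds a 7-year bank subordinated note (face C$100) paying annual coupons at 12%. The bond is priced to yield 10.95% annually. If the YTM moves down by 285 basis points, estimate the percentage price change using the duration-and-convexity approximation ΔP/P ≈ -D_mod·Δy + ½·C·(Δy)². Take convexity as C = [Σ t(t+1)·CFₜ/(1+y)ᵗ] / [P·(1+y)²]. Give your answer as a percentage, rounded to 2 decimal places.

+14.46%

With y = 0.1095:
  t   CF        PV=CF/(1+0.1095)^t    t·PV        t(t+1)·PV
  1        12.00        10.8157        10.8157          21.6314
  2        12.00         9.7482        19.4965          58.4895
  3        12.00         8.7862        26.3585         105.4340
  4        12.00         7.9190        31.6761         158.3806
  5        12.00         7.1375        35.6874         214.1243
  6        12.00         6.4331        38.5983         270.1884
  7       112.00        54.1161       378.8130       3,030.5043
  Σ                    104.9558       541.4456       3,858.7524
P = 104.9558; D_Mac = 5.15880 yrs; D_mod = 4.64966 yrs; C = 29.86660.
Duration effect: -4.64966 × (-0.0285) = +0.132515
Convexity effect: 0.5 × 29.86660 × (-0.0285)² = +0.0121296
ΔP/P ≈ +0.132515 + 0.0121296 = +0.144645 = +14.4645%.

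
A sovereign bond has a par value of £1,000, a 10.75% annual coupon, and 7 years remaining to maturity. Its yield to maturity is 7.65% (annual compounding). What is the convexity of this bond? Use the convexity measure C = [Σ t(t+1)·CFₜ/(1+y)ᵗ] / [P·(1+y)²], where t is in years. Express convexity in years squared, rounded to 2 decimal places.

33.78

With y = 0.0765:
  t   CF        PV=CF/(1+0.0765)^t    t·PV        t(t+1)·PV
  1       107.50        99.8607        99.8607         199.7213
  2       107.50        92.7642       185.5284         556.5852
  3       107.50        86.1720       258.5161       1,034.0645
  4       107.50        80.0483       320.1934       1,600.9668
  5       107.50        74.3598       371.7991       2,230.7944
  6       107.50        69.0755       414.4532       2,901.1725
  7     1,107.50       661.0670     4,627.4692      37,019.7535
  Σ                  1,163.3476     6,277.8200      45,543.0582
P = 1,163.3476.
Convexity = Σ t(t+1)·PV / [P·(1+y)²] = 45,543.0582 / (1,163.3476 × 1.158852) = 33.78194.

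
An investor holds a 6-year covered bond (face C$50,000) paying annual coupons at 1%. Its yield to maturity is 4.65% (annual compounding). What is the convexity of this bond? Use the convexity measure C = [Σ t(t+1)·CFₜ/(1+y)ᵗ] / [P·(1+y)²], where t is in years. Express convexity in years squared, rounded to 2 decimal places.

With y = 0.0465:
  t   CF        PV=CF/(1+0.0465)^t    t·PV        t(t+1)·PV
  1       500.00       477.7831       477.7831         955.5662
  2       500.00       456.5534       913.1067       2,739.3201
  3       500.00       436.2669     1,308.8008       5,235.2033
  4       500.00       416.8819     1,667.5277       8,337.6387
  5       500.00       398.3583     1,991.7914      11,950.7482
  6    50,500.00    38,446.4267   230,678.5604   1,614,749.9229
  Σ                 40,632.2703   237,037.5701   1,643,968.3993
P = 40,632.2703.
Convexity = Σ t(t+1)·PV / [P·(1+y)²] = 1,643,968.3993 / (40,632.2703 × 1.095162) = 36.94400.

36.94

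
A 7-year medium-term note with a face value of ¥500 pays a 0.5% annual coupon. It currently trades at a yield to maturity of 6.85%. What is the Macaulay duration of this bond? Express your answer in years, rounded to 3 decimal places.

Periodic yield y = 0.0685. Discount each cash flow and weight by its year:
  t   CF        PV=CF/(1+0.0685)^t    t·PV
  1         2.50         2.3397         2.3397
  2         2.50         2.1897         4.3795
  3         2.50         2.0494         6.1481
  4         2.50         1.9180         7.6719
  5         2.50         1.7950         8.9751
  6         2.50         1.6799        10.0796
  7       502.50       316.0199     2,212.1390
  Σ                    327.9916     2,251.7328
Price P = Σ PV = 327.9916.
Macaulay duration = Σ(t·PV) / P = 2,251.7328 / 327.9916 = 6.86522 years.

6.865 years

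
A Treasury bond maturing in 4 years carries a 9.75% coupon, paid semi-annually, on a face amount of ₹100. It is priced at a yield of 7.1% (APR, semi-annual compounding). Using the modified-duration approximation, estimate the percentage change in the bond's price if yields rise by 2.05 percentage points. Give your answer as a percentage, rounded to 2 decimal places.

Periodic yield y = 0.0355. Modified duration first:
  t   CF        PV=CF/(1+0.0355)^t    t·PV
  1        4.875         4.7079         4.7079
  2        4.875         4.5465         9.0929
  3        4.875         4.3906        13.1718
  4        4.875         4.2401        16.9603
  5        4.875         4.0947        20.4736
  6        4.875         3.9543        23.7260
  7        4.875         3.8188        26.7314
  8      104.875        79.3362       634.6892
  Σ                    109.0890       749.5532
P = 109.0890; D_Mac = 6.87102 half-year periods = 3.43551 yrs; D_mod = 3.43551/(1+0.0355) = 3.31773 yrs.
ΔP/P ≈ -D_mod · Δy = -3.31773 × (+0.0205) = -0.068014 = -6.8014%.

-6.80%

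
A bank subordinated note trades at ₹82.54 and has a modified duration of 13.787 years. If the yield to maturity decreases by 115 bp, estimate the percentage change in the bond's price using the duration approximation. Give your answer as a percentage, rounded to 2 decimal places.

Duration approximation: ΔP/P ≈ -D_mod · Δy = -13.787 × (-0.0115) = +0.1585505.
As a percentage: +15.85505%.

+15.86%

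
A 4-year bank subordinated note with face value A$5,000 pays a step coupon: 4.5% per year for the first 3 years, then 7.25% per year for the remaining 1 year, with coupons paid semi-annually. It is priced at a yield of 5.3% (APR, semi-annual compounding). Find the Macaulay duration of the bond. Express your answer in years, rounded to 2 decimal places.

3.70 years

Periodic yield y = 0.0265. Discount each cash flow and weight by its period:
  t   CF        PV=CF/(1+0.0265)^t    t·PV
  1       112.50       109.5957       109.5957
  2       112.50       106.7664       213.5328
  3       112.50       104.0101       312.0304
  4       112.50       101.3250       405.3001
  5       112.50        98.7092       493.5461
  6       112.50        96.1610       576.9658
  7       181.25       150.9264     1,056.4851
  8     5,181.25     4,203.0341    33,624.2732
  Σ                  4,970.5281    36,791.7292
Price P = Σ PV = 4,970.5281.
Macaulay duration = Σ(t·PV) / P = 36,791.7292 / 4,970.5281 = 7.40198 half-year periods.
In years: 7.40198 / 2 = 3.70099 years.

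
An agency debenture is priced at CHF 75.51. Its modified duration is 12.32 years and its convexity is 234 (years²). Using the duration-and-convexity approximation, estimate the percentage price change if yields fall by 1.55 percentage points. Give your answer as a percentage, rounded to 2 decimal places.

+21.91%

Duration effect: -D_mod·Δy = -12.32 × (-0.0155) = +0.190960
Convexity effect: ½·C·(Δy)² = 0.5 × 234 × (-0.0155)² = +0.02810925
ΔP/P ≈ +0.190960 + 0.02810925 = +0.21906925
= +21.906925%.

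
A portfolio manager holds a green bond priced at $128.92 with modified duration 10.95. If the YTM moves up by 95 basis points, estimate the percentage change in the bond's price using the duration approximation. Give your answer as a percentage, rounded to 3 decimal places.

-10.403%

Duration approximation: ΔP/P ≈ -D_mod · Δy = -10.95 × (+0.0095) = -0.104025.
As a percentage: -10.4025%.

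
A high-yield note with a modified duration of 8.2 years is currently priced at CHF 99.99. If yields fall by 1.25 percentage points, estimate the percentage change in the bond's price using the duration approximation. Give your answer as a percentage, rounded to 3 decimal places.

+10.250%

Duration approximation: ΔP/P ≈ -D_mod · Δy = -8.2 × (-0.0125) = +0.102500.
As a percentage: +10.2500%.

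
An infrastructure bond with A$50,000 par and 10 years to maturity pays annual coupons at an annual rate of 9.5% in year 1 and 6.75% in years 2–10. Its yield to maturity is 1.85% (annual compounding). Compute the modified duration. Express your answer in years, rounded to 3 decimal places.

Periodic yield y = 0.0185. First find Macaulay duration:
  t   CF        PV=CF/(1+0.0185)^t    t·PV
  1     4,750.00     4,663.7212     4,663.7212
  2     3,375.00     3,253.5067     6,507.0135
  3     3,375.00     3,194.4102     9,583.2305
  4     3,375.00     3,136.3870    12,545.5480
  5     3,375.00     3,079.4178    15,397.0888
  6     3,375.00     3,023.4833    18,140.8999
  7     3,375.00     2,968.5649    20,779.9541
  8     3,375.00     2,914.6440    23,317.1517
  9     3,375.00     2,861.7025    25,755.3222
  10   53,375.00    44,435.2425   444,352.4251
  Σ                 73,531.0799   581,042.3548
P = 73,531.0799; Macaulay duration = 581,042.3548 / 73,531.0799 = 7.90200 years.
Modified duration = D_Mac / (1 + y) = 7.90200 / 1.0185 = 7.75847 years.

7.758 years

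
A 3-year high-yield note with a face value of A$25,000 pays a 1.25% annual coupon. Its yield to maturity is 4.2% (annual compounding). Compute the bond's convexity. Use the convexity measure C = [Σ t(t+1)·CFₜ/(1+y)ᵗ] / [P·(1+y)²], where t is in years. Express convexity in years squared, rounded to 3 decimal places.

10.863

With y = 0.042:
  t   CF        PV=CF/(1+0.042)^t    t·PV        t(t+1)·PV
  1       312.50       299.9040       299.9040         599.8081
  2       312.50       287.8158       575.6315       1,726.8946
  3    25,312.50    22,373.3947    67,120.1840     268,480.7360
  Σ                 22,961.1145    67,995.7196     270,807.4387
P = 22,961.1145.
Convexity = Σ t(t+1)·PV / [P·(1+y)²] = 270,807.4387 / (22,961.1145 × 1.085764) = 10.86256.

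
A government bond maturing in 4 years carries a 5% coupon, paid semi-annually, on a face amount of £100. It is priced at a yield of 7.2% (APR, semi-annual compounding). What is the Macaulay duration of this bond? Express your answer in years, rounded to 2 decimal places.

3.66 years

Periodic yield y = 0.036. Discount each cash flow and weight by its period:
  t   CF        PV=CF/(1+0.036)^t    t·PV
  1         2.50         2.4131         2.4131
  2         2.50         2.3293         4.6585
  3         2.50         2.2483         6.7450
  4         2.50         2.1702         8.6808
  5         2.50         2.0948        10.4740
  6         2.50         2.0220        12.1320
  7         2.50         1.9517        13.6622
  8       102.50        77.2406       617.9251
  Σ                     92.4701       676.6907
Price P = Σ PV = 92.4701.
Macaulay duration = Σ(t·PV) / P = 676.6907 / 92.4701 = 7.31794 half-year periods.
In years: 7.31794 / 2 = 3.65897 years.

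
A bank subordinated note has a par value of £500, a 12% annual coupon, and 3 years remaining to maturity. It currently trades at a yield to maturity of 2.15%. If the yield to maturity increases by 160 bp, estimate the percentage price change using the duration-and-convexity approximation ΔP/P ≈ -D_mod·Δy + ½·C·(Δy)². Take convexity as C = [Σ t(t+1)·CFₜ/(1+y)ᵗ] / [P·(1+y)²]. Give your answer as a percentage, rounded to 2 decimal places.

-4.14%

With y = 0.0215:
  t   CF        PV=CF/(1+0.0215)^t    t·PV        t(t+1)·PV
  1        60.00        58.7372        58.7372         117.4743
  2        60.00        57.5009       115.0018         345.0053
  3       560.00       525.3792     1,576.1377       6,304.5510
  Σ                    641.6173     1,749.8767       6,767.0306
P = 641.6173; D_Mac = 2.72729 yrs; D_mod = 2.66989 yrs; C = 10.10754.
Duration effect: -2.66989 × (+0.016) = -0.042718
Convexity effect: 0.5 × 10.10754 × (0.016)² = +0.0012938
ΔP/P ≈ -0.042718 + 0.0012938 = -0.041424 = -4.1424%.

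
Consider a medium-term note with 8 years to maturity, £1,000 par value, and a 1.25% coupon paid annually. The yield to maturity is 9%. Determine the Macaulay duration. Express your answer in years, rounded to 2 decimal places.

7.52 years

Periodic yield y = 0.09. Discount each cash flow and weight by its year:
  t   CF        PV=CF/(1+0.09)^t    t·PV
  1        12.50        11.4679        11.4679
  2        12.50        10.5210        21.0420
  3        12.50         9.6523        28.9569
  4        12.50         8.8553        35.4213
  5        12.50         8.1241        40.6207
  6        12.50         7.4533        44.7200
  7        12.50         6.8379        47.8655
  8     1,012.50       508.1396     4,065.1169
  Σ                    571.0515     4,295.2112
Price P = Σ PV = 571.0515.
Macaulay duration = Σ(t·PV) / P = 4,295.2112 / 571.0515 = 7.52158 years.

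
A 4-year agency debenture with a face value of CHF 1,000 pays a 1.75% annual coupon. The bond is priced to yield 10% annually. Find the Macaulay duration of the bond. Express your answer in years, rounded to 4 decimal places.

Periodic yield y = 0.1. Discount each cash flow and weight by its year:
  t   CF        PV=CF/(1+0.1)^t    t·PV
  1        17.50        15.9091        15.9091
  2        17.50        14.4628        28.9256
  3        17.50        13.1480        39.4440
  4     1,017.50       694.9662     2,779.8648
  Σ                    738.4861     2,864.1435
Price P = Σ PV = 738.4861.
Macaulay duration = Σ(t·PV) / P = 2,864.1435 / 738.4861 = 3.87840 years.

3.8784 years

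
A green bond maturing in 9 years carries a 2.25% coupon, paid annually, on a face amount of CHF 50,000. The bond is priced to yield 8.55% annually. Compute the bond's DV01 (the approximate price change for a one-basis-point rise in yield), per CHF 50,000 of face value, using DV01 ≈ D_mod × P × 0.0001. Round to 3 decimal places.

Periodic yield y = 0.0855.
  t   CF        PV=CF/(1+0.0855)^t    t·PV
  1     1,125.00     1,036.3888     1,036.3888
  2     1,125.00       954.7570     1,909.5141
  3     1,125.00       879.5551     2,638.6652
  4     1,125.00       810.2764     3,241.1058
  5     1,125.00       746.4546     3,732.2729
  6     1,125.00       687.6597     4,125.9580
  7     1,125.00       633.4958     4,434.4705
  8     1,125.00       583.5981     4,668.7851
  9    51,125.00    24,432.3292   219,890.9625
  Σ                 30,764.5147   245,678.1229
P = 30,764.5147; D_Mac = 7.98576 yrs; D_mod = 7.35676 yrs.
DV01 ≈ 7.35676 × 30,764.5147 × 0.0001 = 22.632715.

CHF 22.633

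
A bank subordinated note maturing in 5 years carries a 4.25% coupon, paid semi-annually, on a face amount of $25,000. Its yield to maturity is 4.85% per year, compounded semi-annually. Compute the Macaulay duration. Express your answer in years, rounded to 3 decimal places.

Periodic yield y = 0.02425. Discount each cash flow and weight by its period:
  t   CF        PV=CF/(1+0.02425)^t    t·PV
  1       531.25       518.6722       518.6722
  2       531.25       506.3922     1,012.7844
  3       531.25       494.4029     1,483.2088
  4       531.25       482.6975     1,930.7900
  5       531.25       471.2692     2,356.3461
  6       531.25       460.1115     2,760.6691
  7       531.25       449.2180     3,144.5259
  8       531.25       438.5824     3,508.6589
  9       531.25       428.1985     3,853.7869
  10   25,531.25    20,091.4995   200,914.9955
  Σ                 24,341.0440   221,484.4378
Price P = Σ PV = 24,341.0440.
Macaulay duration = Σ(t·PV) / P = 221,484.4378 / 24,341.0440 = 9.09922 half-year periods.
In years: 9.09922 / 2 = 4.54961 years.

4.550 years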